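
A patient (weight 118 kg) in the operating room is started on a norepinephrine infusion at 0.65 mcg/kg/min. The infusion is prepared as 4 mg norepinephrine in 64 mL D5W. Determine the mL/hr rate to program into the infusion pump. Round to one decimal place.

Dose = 0.65 mcg/kg/min × 118 kg = 76.7 mcg/min
76.7 mcg/min × 60 min/hr = 4602 mcg/hr
Concentration = 4 mg ÷ 64 mL = 0.0625 mg/mL = 62.5 mcg/mL
Rate = 4602 mcg/hr ÷ 62.5 mcg/mL = 73.632 mL/hr

73.6 mL/hr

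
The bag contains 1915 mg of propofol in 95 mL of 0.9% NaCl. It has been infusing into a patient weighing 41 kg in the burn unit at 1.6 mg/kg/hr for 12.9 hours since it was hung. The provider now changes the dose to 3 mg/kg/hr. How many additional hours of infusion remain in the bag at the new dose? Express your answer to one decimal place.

8.7 hours

Initial rate:
Dose = 1.6 mg/kg/hr × 41 kg = 65.6 mg/hr
Concentration = 1915 mg ÷ 95 mL = 20.15789 mg/mL
Rate = 65.6 mg/hr ÷ 20.15789 mg/mL = 3.254308 mL/hr
Volume infused so far = 3.254308 mL/hr × 12.9 hr = 41.98057 mL
Volume remaining = 95 − 41.98057 = 53.01943 mL
New rate:
Dose = 3 mg/kg/hr × 41 kg = 123 mg/hr
Rate = 123 mg/hr ÷ 20.15789 mg/mL = 6.101828 mL/hr
Time remaining = 53.01943 mL ÷ 6.101828 mL/hr = 8.689106 hr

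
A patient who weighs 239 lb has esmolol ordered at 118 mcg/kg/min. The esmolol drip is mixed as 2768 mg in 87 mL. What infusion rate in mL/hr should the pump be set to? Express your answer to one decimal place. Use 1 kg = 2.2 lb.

24.2 mL/hr

Weight = 239 lb ÷ 2.2 lb/kg = 108.6364 kg
Dose = 118 mcg/kg/min × 108.6364 kg = 12819.09 mcg/min
12819.09 mcg/min × 60 min/hr = 769145.5 mcg/hr
Concentration = 2768 mg ÷ 87 mL = 31.81609 mg/mL = 31816.09 mcg/mL
Rate = 769145.5 mcg/hr ÷ 31816.09 mcg/mL = 24.17473 mL/hr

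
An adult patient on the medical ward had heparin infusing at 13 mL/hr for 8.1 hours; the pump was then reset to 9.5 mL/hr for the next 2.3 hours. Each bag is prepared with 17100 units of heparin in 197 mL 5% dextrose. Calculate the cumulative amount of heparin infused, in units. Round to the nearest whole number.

11037 units

Concentration = 17100 units ÷ 197 mL = 86.80203 units/mL
Stage 1: 13 mL/hr × 8.1 hr = 105.3 mL → 105.3 mL × 86.80203 units/mL = 9140.254 units
Stage 2: 9.5 mL/hr × 2.3 hr = 21.85 mL → 21.85 mL × 86.80203 units/mL = 1896.624 units
Total = 9140.254 + 1896.624 = 11036.88 units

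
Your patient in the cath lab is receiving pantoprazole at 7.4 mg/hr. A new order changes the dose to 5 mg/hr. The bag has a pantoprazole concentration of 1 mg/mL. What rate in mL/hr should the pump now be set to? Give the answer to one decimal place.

Rate = 5 mg/hr ÷ 1 mg/mL = 5 mL/hr

5.0 mL/hr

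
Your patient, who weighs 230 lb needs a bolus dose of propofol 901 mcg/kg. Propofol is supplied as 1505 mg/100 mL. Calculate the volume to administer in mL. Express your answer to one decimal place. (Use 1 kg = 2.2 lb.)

Weight = 230 lb ÷ 2.2 lb/kg = 104.5455 kg
Dose = 901 mcg/kg × 104.5455 kg = 94195.45 mcg
Concentration = 1505 mg ÷ 100 mL = 15.05 mg/mL = 15050 mcg/mL
Volume = 94195.45 mcg ÷ 15050 mcg/mL = 6.258834 mL

6.3 mL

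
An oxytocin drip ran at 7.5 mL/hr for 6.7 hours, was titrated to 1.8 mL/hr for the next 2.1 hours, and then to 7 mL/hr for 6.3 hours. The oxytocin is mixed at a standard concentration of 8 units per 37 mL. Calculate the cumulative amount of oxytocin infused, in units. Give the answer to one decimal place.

Concentration = 8 units ÷ 37 mL = 0.2162162 units/mL
Stage 1: 7.5 mL/hr × 6.7 hr = 50.25 mL → 50.25 mL × 0.2162162 units/mL = 10.86486 units
Stage 2: 1.8 mL/hr × 2.1 hr = 3.78 mL → 3.78 mL × 0.2162162 units/mL = 0.8172973 units
Stage 3: 7 mL/hr × 6.3 hr = 44.1 mL → 44.1 mL × 0.2162162 units/mL = 9.535135 units
Total = 10.86486 + 0.8172973 + 9.535135 = 21.2173 units

21.2 units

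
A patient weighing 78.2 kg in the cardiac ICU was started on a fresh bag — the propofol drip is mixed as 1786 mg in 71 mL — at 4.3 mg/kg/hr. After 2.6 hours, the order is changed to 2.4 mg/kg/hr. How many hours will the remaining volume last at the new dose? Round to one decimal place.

Initial rate:
Dose = 4.3 mg/kg/hr × 78.2 kg = 336.26 mg/hr
Concentration = 1786 mg ÷ 71 mL = 25.15493 mg/mL
Rate = 336.26 mg/hr ÷ 25.15493 mg/mL = 13.36756 mL/hr
Volume infused so far = 13.36756 mL/hr × 2.6 hr = 34.75565 mL
Volume remaining = 71 − 34.75565 = 36.24435 mL
New rate:
Dose = 2.4 mg/kg/hr × 78.2 kg = 187.68 mg/hr
Rate = 187.68 mg/hr ÷ 25.15493 mg/mL = 7.460963 mL/hr
Time remaining = 36.24435 mL ÷ 7.460963 mL/hr = 4.857864 hr

4.9 hours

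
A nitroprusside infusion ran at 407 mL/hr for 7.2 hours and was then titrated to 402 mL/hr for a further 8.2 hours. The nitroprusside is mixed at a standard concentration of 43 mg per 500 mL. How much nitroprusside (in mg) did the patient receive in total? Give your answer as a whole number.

Concentration = 43 mg ÷ 500 mL = 0.086 mg/mL
Stage 1: 407 mL/hr × 7.2 hr = 2930.4 mL → 2930.4 mL × 0.086 mg/mL = 252.0144 mg
Stage 2: 402 mL/hr × 8.2 hr = 3296.4 mL → 3296.4 mL × 0.086 mg/mL = 283.4904 mg
Total = 252.0144 + 283.4904 = 535.5048 mg

536 mg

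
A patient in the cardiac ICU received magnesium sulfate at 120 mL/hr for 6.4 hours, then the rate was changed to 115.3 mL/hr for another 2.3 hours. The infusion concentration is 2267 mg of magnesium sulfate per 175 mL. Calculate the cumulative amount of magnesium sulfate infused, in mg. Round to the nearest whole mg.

Concentration = 2267 mg ÷ 175 mL = 12.95429 mg/mL
Stage 1: 120 mL/hr × 6.4 hr = 768 mL → 768 mL × 12.95429 mg/mL = 9948.891 mg
Stage 2: 115.3 mL/hr × 2.3 hr = 265.19 mL → 265.19 mL × 12.95429 mg/mL = 3435.347 mg
Total = 9948.891 + 3435.347 = 13384.24 mg

13384 mg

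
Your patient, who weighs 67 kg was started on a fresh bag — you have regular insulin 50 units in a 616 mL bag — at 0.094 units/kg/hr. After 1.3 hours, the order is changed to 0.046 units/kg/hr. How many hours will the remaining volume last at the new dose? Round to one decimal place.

13.6 hours

Initial rate:
Dose = 0.094 units/kg/hr × 67 kg = 6.298 units/hr
Concentration = 50 units ÷ 616 mL = 0.08116883 units/mL
Rate = 6.298 units/hr ÷ 0.08116883 units/mL = 77.59136 mL/hr
Volume infused so far = 77.59136 mL/hr × 1.3 hr = 100.8688 mL
Volume remaining = 616 − 100.8688 = 515.1312 mL
New rate:
Dose = 0.046 units/kg/hr × 67 kg = 3.082 units/hr
Rate = 3.082 units/hr ÷ 0.08116883 units/mL = 37.97024 mL/hr
Time remaining = 515.1312 mL ÷ 37.97024 mL/hr = 13.56671 hr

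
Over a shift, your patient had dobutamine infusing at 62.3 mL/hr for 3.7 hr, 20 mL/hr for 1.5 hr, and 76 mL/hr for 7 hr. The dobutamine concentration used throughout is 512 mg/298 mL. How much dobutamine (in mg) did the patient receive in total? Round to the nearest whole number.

Concentration = 512 mg ÷ 298 mL = 1.718121 mg/mL
Stage 1: 62.3 mL/hr × 3.7 hr = 230.51 mL → 230.51 mL × 1.718121 mg/mL = 396.044 mg
Stage 2: 20 mL/hr × 1.5 hr = 30 mL → 30 mL × 1.718121 mg/mL = 51.54362 mg
Stage 3: 76 mL/hr × 7 hr = 532 mL → 532 mL × 1.718121 mg/mL = 914.0403 mg
Total = 396.044 + 51.54362 + 914.0403 = 1361.628 mg

1362 mg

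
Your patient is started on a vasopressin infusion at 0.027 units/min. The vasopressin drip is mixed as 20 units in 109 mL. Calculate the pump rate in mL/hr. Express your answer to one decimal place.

0.027 units/min × 60 min/hr = 1.62 units/hr
Concentration = 20 units ÷ 109 mL = 0.1834862 units/mL
Rate = 1.62 units/hr ÷ 0.1834862 units/mL = 8.829 mL/hr

8.8 mL/hr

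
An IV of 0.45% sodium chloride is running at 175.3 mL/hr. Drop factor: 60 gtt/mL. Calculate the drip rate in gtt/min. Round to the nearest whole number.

175.3 mL/hr ÷ 60 min/hr = 2.921667 mL/min
2.921667 mL/min × 60 gtt/mL = 175.3 gtt/min

175 gtt/min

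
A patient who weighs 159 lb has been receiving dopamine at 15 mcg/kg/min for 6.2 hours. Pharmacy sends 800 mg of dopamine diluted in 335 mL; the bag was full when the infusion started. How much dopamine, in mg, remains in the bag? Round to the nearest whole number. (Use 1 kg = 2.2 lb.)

Weight = 159 lb ÷ 2.2 lb/kg = 72.27273 kg
Dose = 15 mcg/kg/min × 72.27273 kg = 1084.091 mcg/min
1084.091 mcg/min × 60 min/hr = 65045.45 mcg/hr
Concentration = 800 mg ÷ 335 mL = 2.38806 mg/mL = 2388.06 mcg/mL
Rate = 65045.45 mcg/hr ÷ 2388.06 mcg/mL = 27.23778 mL/hr
Volume infused = 27.23778 mL/hr × 6.2 hr = 168.8743 mL
Volume remaining = 335 − 168.8743 = 166.1257 mL
Drug remaining = 166.1257 mL × 2388.06 mcg/mL = 396718.2 mcg = 396.7182 mg

397 mg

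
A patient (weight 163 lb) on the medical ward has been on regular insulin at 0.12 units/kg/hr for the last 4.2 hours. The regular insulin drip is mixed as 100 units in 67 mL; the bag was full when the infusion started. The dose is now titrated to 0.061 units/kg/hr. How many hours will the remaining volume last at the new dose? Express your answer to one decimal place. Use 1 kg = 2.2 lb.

13.9 hours

Initial rate:
Weight = 163 lb ÷ 2.2 lb/kg = 74.09091 kg
Dose = 0.12 units/kg/hr × 74.09091 kg = 8.890909 units/hr
Concentration = 100 units ÷ 67 mL = 1.492537 units/mL
Rate = 8.890909 units/hr ÷ 1.492537 units/mL = 5.956909 mL/hr
Volume infused so far = 5.956909 mL/hr × 4.2 hr = 25.01902 mL
Volume remaining = 67 − 25.01902 = 41.98098 mL
New rate:
Dose = 0.061 units/kg/hr × 74.09091 kg = 4.519545 units/hr
Rate = 4.519545 units/hr ÷ 1.492537 units/mL = 3.028095 mL/hr
Time remaining = 41.98098 mL ÷ 3.028095 mL/hr = 13.86382 hr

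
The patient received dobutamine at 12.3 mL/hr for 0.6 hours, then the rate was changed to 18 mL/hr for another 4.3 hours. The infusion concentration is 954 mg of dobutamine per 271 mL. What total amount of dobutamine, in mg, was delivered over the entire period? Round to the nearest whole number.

298 mg

Concentration = 954 mg ÷ 271 mL = 3.520295 mg/mL
Stage 1: 12.3 mL/hr × 0.6 hr = 7.38 mL → 7.38 mL × 3.520295 mg/mL = 25.97978 mg
Stage 2: 18 mL/hr × 4.3 hr = 77.4 mL → 77.4 mL × 3.520295 mg/mL = 272.4708 mg
Total = 25.97978 + 272.4708 = 298.4506 mg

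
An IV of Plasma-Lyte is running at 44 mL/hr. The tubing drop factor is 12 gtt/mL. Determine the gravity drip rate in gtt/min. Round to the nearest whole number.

9 gtt/min

44 mL/hr ÷ 60 min/hr = 0.7333333 mL/min
0.7333333 mL/min × 12 gtt/mL = 8.8 gtt/min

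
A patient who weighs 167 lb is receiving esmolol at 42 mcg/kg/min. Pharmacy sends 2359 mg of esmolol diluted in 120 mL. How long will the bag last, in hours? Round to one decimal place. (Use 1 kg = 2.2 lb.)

12.3 hours

Weight = 167 lb ÷ 2.2 lb/kg = 75.90909 kg
Dose = 42 mcg/kg/min × 75.90909 kg = 3188.182 mcg/min
3188.182 mcg/min × 60 min/hr = 191290.9 mcg/hr
Concentration = 2359 mg ÷ 120 mL = 19.65833 mg/mL = 19658.33 mcg/mL
Rate = 191290.9 mcg/hr ÷ 19658.33 mcg/mL = 9.73078 mL/hr
Duration = 120 mL ÷ 9.73078 mL/hr = 12.332 hr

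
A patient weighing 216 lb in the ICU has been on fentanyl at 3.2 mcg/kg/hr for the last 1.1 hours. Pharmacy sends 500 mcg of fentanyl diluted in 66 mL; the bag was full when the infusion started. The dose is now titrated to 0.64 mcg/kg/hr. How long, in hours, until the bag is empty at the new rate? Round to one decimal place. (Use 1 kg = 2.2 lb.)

2.5 hours

Initial rate:
Weight = 216 lb ÷ 2.2 lb/kg = 98.18182 kg
Dose = 3.2 mcg/kg/hr × 98.18182 kg = 314.1818 mcg/hr
Concentration = 500 mcg ÷ 66 mL = 7.575758 mcg/mL
Rate = 314.1818 mcg/hr ÷ 7.575758 mcg/mL = 41.472 mL/hr
Volume infused so far = 41.472 mL/hr × 1.1 hr = 45.6192 mL
Volume remaining = 66 − 45.6192 = 20.3808 mL
New rate:
Dose = 0.64 mcg/kg/hr × 98.18182 kg = 62.83636 mcg/hr
Rate = 62.83636 mcg/hr ÷ 7.575758 mcg/mL = 8.2944 mL/hr
Time remaining = 20.3808 mL ÷ 8.2944 mL/hr = 2.457176 hr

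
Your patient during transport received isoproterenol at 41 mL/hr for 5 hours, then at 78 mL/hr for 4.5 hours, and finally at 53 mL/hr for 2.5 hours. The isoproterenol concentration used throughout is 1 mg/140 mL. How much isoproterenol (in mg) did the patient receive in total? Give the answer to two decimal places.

Concentration = 1 mg ÷ 140 mL = 0.007142857 mg/mL
Stage 1: 41 mL/hr × 5 hr = 205 mL → 205 mL × 0.007142857 mg/mL = 1.464286 mg
Stage 2: 78 mL/hr × 4.5 hr = 351 mL → 351 mL × 0.007142857 mg/mL = 2.507143 mg
Stage 3: 53 mL/hr × 2.5 hr = 132.5 mL → 132.5 mL × 0.007142857 mg/mL = 0.9464286 mg
Total = 1.464286 + 2.507143 + 0.9464286 = 4.917857 mg

4.92 mg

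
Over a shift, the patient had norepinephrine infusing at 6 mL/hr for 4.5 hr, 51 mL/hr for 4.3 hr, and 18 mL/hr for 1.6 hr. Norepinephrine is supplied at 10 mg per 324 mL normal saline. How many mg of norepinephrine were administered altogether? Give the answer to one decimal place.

8.5 mg

Concentration = 10 mg ÷ 324 mL = 0.0308642 mg/mL
Stage 1: 6 mL/hr × 4.5 hr = 27 mL → 27 mL × 0.0308642 mg/mL = 0.8333333 mg
Stage 2: 51 mL/hr × 4.3 hr = 219.3 mL → 219.3 mL × 0.0308642 mg/mL = 6.768519 mg
Stage 3: 18 mL/hr × 1.6 hr = 28.8 mL → 28.8 mL × 0.0308642 mg/mL = 0.8888889 mg
Total = 0.8333333 + 6.768519 + 0.8888889 = 8.490741 mg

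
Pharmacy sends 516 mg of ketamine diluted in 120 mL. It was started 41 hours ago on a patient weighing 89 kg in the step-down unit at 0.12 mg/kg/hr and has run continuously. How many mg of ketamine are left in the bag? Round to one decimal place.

78.1 mg

Dose = 0.12 mg/kg/hr × 89 kg = 10.68 mg/hr
Concentration = 516 mg ÷ 120 mL = 4.3 mg/mL
Rate = 10.68 mg/hr ÷ 4.3 mg/mL = 2.483721 mL/hr
Volume infused = 2.483721 mL/hr × 41 hr = 101.8326 mL
Volume remaining = 120 − 101.8326 = 18.16744 mL
Drug remaining = 18.16744 mL × 4.3 mg/mL = 78.12 mg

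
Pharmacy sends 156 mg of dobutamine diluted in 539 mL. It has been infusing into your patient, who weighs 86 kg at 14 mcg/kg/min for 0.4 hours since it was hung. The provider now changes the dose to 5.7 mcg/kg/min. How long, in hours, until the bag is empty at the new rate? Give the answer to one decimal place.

4.3 hours

Initial rate:
Dose = 14 mcg/kg/min × 86 kg = 1204 mcg/min
1204 mcg/min × 60 min/hr = 72240 mcg/hr
Concentration = 156 mg ÷ 539 mL = 0.2894249 mg/mL = 289.4249 mcg/mL
Rate = 72240 mcg/hr ÷ 289.4249 mcg/mL = 249.5985 mL/hr
Volume infused so far = 249.5985 mL/hr × 0.4 hr = 99.83938 mL
Volume remaining = 539 − 99.83938 = 439.1606 mL
New rate:
Dose = 5.7 mcg/kg/min × 86 kg = 490.2 mcg/min
490.2 mcg/min × 60 min/hr = 29412 mcg/hr
Rate = 29412 mcg/hr ÷ 289.4249 mcg/mL = 101.6222 mL/hr
Time remaining = 439.1606 mL ÷ 101.6222 mL/hr = 4.321501 hr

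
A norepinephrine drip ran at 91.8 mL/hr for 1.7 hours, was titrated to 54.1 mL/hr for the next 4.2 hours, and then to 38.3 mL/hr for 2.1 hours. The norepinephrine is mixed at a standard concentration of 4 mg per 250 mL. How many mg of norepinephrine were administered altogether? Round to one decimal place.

7.4 mg

Concentration = 4 mg ÷ 250 mL = 0.016 mg/mL
Stage 1: 91.8 mL/hr × 1.7 hr = 156.06 mL → 156.06 mL × 0.016 mg/mL = 2.49696 mg
Stage 2: 54.1 mL/hr × 4.2 hr = 227.22 mL → 227.22 mL × 0.016 mg/mL = 3.63552 mg
Stage 3: 38.3 mL/hr × 2.1 hr = 80.43 mL → 80.43 mL × 0.016 mg/mL = 1.28688 mg
Total = 2.49696 + 3.63552 + 1.28688 = 7.41936 mg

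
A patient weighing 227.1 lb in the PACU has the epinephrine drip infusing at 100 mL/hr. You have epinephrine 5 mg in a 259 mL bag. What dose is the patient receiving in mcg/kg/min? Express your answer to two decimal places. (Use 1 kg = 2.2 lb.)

Weight = 227.1 lb ÷ 2.2 lb/kg = 103.2273 kg
Concentration = 5 mg ÷ 259 mL = 0.01930502 mg/mL = 19.30502 mcg/mL
Drug rate = 100 mL/hr × 19.30502 mcg/mL = 1930.502 mcg/hr
1930.502 mcg/hr ÷ 60 min/hr = 32.17503 mcg/min
32.17503 mcg/min ÷ 103.2273 kg = 0.3116912 mcg/kg/min

0.31 mcg/kg/min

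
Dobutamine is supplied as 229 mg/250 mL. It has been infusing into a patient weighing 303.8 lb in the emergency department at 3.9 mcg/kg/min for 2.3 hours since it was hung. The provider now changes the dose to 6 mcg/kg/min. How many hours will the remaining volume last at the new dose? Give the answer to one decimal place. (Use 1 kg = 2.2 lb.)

3.1 hours

Initial rate:
Weight = 303.8 lb ÷ 2.2 lb/kg = 138.0909 kg
Dose = 3.9 mcg/kg/min × 138.0909 kg = 538.5545 mcg/min
538.5545 mcg/min × 60 min/hr = 32313.27 mcg/hr
Concentration = 229 mg ÷ 250 mL = 0.916 mg/mL = 916 mcg/mL
Rate = 32313.27 mcg/hr ÷ 916 mcg/mL = 35.2765 mL/hr
Volume infused so far = 35.2765 mL/hr × 2.3 hr = 81.13595 mL
Volume remaining = 250 − 81.13595 = 168.8641 mL
New rate:
Dose = 6 mcg/kg/min × 138.0909 kg = 828.5455 mcg/min
828.5455 mcg/min × 60 min/hr = 49712.73 mcg/hr
Rate = 49712.73 mcg/hr ÷ 916 mcg/mL = 54.27154 mL/hr
Time remaining = 168.8641 mL ÷ 54.27154 mL/hr = 3.111466 hr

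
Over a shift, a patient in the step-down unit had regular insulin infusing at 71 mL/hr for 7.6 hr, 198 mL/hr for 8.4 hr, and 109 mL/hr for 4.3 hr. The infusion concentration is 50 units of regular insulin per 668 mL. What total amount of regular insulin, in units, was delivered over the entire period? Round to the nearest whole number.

Concentration = 50 units ÷ 668 mL = 0.0748503 units/mL
Stage 1: 71 mL/hr × 7.6 hr = 539.6 mL → 539.6 mL × 0.0748503 units/mL = 40.38922 units
Stage 2: 198 mL/hr × 8.4 hr = 1663.2 mL → 1663.2 mL × 0.0748503 units/mL = 124.491 units
Stage 3: 109 mL/hr × 4.3 hr = 468.7 mL → 468.7 mL × 0.0748503 units/mL = 35.08234 units
Total = 40.38922 + 124.491 + 35.08234 = 199.9626 units

200 units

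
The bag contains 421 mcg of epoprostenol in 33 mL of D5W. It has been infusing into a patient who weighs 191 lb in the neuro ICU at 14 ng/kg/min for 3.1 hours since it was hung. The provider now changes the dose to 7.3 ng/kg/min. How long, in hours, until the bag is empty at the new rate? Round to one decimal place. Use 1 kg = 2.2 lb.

Initial rate:
Weight = 191 lb ÷ 2.2 lb/kg = 86.81818 kg
Dose = 14 ng/kg/min × 86.81818 kg = 1215.455 ng/min
1215.455 ng/min × 60 min/hr = 72927.27 ng/hr
Concentration = 421 mcg ÷ 33 mL = 12.75758 mcg/mL = 12757.58 ng/mL
Rate = 72927.27 ng/hr ÷ 12757.58 ng/mL = 5.71639 mL/hr
Volume infused so far = 5.71639 mL/hr × 3.1 hr = 17.72081 mL
Volume remaining = 33 − 17.72081 = 15.27919 mL
New rate:
Dose = 7.3 ng/kg/min × 86.81818 kg = 633.7727 ng/min
633.7727 ng/min × 60 min/hr = 38026.36 ng/hr
Rate = 38026.36 ng/hr ÷ 12757.58 ng/mL = 2.980689 mL/hr
Time remaining = 15.27919 mL ÷ 2.980689 mL/hr = 5.126061 hr

5.1 hours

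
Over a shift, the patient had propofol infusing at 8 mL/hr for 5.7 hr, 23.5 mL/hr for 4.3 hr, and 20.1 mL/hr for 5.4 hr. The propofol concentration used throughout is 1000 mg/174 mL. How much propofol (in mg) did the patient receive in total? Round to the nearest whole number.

1467 mg

Concentration = 1000 mg ÷ 174 mL = 5.747126 mg/mL
Stage 1: 8 mL/hr × 5.7 hr = 45.6 mL → 45.6 mL × 5.747126 mg/mL = 262.069 mg
Stage 2: 23.5 mL/hr × 4.3 hr = 101.05 mL → 101.05 mL × 5.747126 mg/mL = 580.7471 mg
Stage 3: 20.1 mL/hr × 5.4 hr = 108.54 mL → 108.54 mL × 5.747126 mg/mL = 623.7931 mg
Total = 262.069 + 580.7471 + 623.7931 = 1466.609 mg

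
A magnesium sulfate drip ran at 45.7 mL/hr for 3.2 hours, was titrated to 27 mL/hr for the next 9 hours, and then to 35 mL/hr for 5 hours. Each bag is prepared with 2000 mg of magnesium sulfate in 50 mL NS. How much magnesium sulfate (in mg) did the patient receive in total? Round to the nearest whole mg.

22570 mg

Concentration = 2000 mg ÷ 50 mL = 40 mg/mL
Stage 1: 45.7 mL/hr × 3.2 hr = 146.24 mL → 146.24 mL × 40 mg/mL = 5849.6 mg
Stage 2: 27 mL/hr × 9 hr = 243 mL → 243 mL × 40 mg/mL = 9720 mg
Stage 3: 35 mL/hr × 5 hr = 175 mL → 175 mL × 40 mg/mL = 7000 mg
Total = 5849.6 + 9720 + 7000 = 22569.6 mg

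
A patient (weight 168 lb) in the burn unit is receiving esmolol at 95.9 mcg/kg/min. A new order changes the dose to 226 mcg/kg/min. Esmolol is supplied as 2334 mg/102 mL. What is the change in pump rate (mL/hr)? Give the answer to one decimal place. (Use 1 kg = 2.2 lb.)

At the current dose:
Weight = 168 lb ÷ 2.2 lb/kg = 76.36364 kg
Dose = 95.9 mcg/kg/min × 76.36364 kg = 7323.273 mcg/min
7323.273 mcg/min × 60 min/hr = 439396.4 mcg/hr
Concentration = 2334 mg ÷ 102 mL = 22.88235 mg/mL = 22882.35 mcg/mL
Rate = 439396.4 mcg/hr ÷ 22882.35 mcg/mL = 19.20241 mL/hr
At the new dose:
Dose = 226 mcg/kg/min × 76.36364 kg = 17258.18 mcg/min
17258.18 mcg/min × 60 min/hr = 1035491 mcg/hr
Rate = 1035491 mcg/hr ÷ 22882.35 mcg/mL = 45.25282 mL/hr
Change = 45.25282 − 19.20241 = 26.0504 mL/hr → 26.0504 mL/hr increase

26.1 mL/hr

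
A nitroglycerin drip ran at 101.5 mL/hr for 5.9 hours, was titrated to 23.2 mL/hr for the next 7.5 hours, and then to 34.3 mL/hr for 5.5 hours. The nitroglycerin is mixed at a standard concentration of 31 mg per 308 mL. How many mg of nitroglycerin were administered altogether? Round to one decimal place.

96.8 mg

Concentration = 31 mg ÷ 308 mL = 0.1006494 mg/mL
Stage 1: 101.5 mL/hr × 5.9 hr = 598.85 mL → 598.85 mL × 0.1006494 mg/mL = 60.27386 mg
Stage 2: 23.2 mL/hr × 7.5 hr = 174 mL → 174 mL × 0.1006494 mg/mL = 17.51299 mg
Stage 3: 34.3 mL/hr × 5.5 hr = 188.65 mL → 188.65 mL × 0.1006494 mg/mL = 18.9875 mg
Total = 60.27386 + 17.51299 + 18.9875 = 96.77435 mg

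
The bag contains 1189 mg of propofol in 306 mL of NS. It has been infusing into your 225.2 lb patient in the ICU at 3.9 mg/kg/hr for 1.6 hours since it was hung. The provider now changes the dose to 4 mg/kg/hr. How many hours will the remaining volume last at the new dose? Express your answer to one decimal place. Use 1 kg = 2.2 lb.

1.3 hours

Initial rate:
Weight = 225.2 lb ÷ 2.2 lb/kg = 102.3636 kg
Dose = 3.9 mg/kg/hr × 102.3636 kg = 399.2182 mg/hr
Concentration = 1189 mg ÷ 306 mL = 3.885621 mg/mL
Rate = 399.2182 mg/hr ÷ 3.885621 mg/mL = 102.7424 mL/hr
Volume infused so far = 102.7424 mL/hr × 1.6 hr = 164.3879 mL
Volume remaining = 306 − 164.3879 = 141.6121 mL
New rate:
Dose = 4 mg/kg/hr × 102.3636 kg = 409.4545 mg/hr
Rate = 409.4545 mg/hr ÷ 3.885621 mg/mL = 105.3769 mL/hr
Time remaining = 141.6121 mL ÷ 105.3769 mL/hr = 1.343863 hr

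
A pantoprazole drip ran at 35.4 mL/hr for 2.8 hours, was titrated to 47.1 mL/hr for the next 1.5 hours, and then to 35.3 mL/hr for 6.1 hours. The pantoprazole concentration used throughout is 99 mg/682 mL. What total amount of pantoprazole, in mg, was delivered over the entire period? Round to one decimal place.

Concentration = 99 mg ÷ 682 mL = 0.1451613 mg/mL
Stage 1: 35.4 mL/hr × 2.8 hr = 99.12 mL → 99.12 mL × 0.1451613 mg/mL = 14.38839 mg
Stage 2: 47.1 mL/hr × 1.5 hr = 70.65 mL → 70.65 mL × 0.1451613 mg/mL = 10.25565 mg
Stage 3: 35.3 mL/hr × 6.1 hr = 215.33 mL → 215.33 mL × 0.1451613 mg/mL = 31.25758 mg
Total = 14.38839 + 10.25565 + 31.25758 = 55.90161 mg

55.9 mg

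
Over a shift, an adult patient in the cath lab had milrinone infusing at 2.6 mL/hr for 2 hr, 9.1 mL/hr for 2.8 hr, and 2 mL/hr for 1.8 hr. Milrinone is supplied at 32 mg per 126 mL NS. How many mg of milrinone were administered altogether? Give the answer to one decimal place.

Concentration = 32 mg ÷ 126 mL = 0.2539683 mg/mL
Stage 1: 2.6 mL/hr × 2 hr = 5.2 mL → 5.2 mL × 0.2539683 mg/mL = 1.320635 mg
Stage 2: 9.1 mL/hr × 2.8 hr = 25.48 mL → 25.48 mL × 0.2539683 mg/mL = 6.471111 mg
Stage 3: 2 mL/hr × 1.8 hr = 3.6 mL → 3.6 mL × 0.2539683 mg/mL = 0.9142857 mg
Total = 1.320635 + 6.471111 + 0.9142857 = 8.706032 mg

8.7 mg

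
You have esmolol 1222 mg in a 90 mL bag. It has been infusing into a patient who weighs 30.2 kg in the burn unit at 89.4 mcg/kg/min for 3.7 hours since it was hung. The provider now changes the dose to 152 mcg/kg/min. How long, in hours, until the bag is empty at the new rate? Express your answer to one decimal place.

Initial rate:
Dose = 89.4 mcg/kg/min × 30.2 kg = 2699.88 mcg/min
2699.88 mcg/min × 60 min/hr = 161992.8 mcg/hr
Concentration = 1222 mg ÷ 90 mL = 13.57778 mg/mL = 13577.78 mcg/mL
Rate = 161992.8 mcg/hr ÷ 13577.78 mcg/mL = 11.93073 mL/hr
Volume infused so far = 11.93073 mL/hr × 3.7 hr = 44.1437 mL
Volume remaining = 90 − 44.1437 = 45.8563 mL
New rate:
Dose = 152 mcg/kg/min × 30.2 kg = 4590.4 mcg/min
4590.4 mcg/min × 60 min/hr = 275424 mcg/hr
Rate = 275424 mcg/hr ÷ 13577.78 mcg/mL = 20.28491 mL/hr
Time remaining = 45.8563 mL ÷ 20.28491 mL/hr = 2.260611 hr

2.3 hours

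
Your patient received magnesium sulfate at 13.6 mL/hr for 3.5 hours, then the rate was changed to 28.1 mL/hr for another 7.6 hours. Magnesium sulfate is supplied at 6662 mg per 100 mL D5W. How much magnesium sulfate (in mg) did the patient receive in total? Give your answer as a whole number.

17398 mg

Concentration = 6662 mg ÷ 100 mL = 66.62 mg/mL
Stage 1: 13.6 mL/hr × 3.5 hr = 47.6 mL → 47.6 mL × 66.62 mg/mL = 3171.112 mg
Stage 2: 28.1 mL/hr × 7.6 hr = 213.56 mL → 213.56 mL × 66.62 mg/mL = 14227.37 mg
Total = 3171.112 + 14227.37 = 17398.48 mg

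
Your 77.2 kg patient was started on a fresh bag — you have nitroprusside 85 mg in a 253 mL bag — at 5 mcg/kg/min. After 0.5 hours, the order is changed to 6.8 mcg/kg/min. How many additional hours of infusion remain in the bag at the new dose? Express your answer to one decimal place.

2.3 hours

Initial rate:
Dose = 5 mcg/kg/min × 77.2 kg = 386 mcg/min
386 mcg/min × 60 min/hr = 23160 mcg/hr
Concentration = 85 mg ÷ 253 mL = 0.3359684 mg/mL = 335.9684 mcg/mL
Rate = 23160 mcg/hr ÷ 335.9684 mcg/mL = 68.93506 mL/hr
Volume infused so far = 68.93506 mL/hr × 0.5 hr = 34.46753 mL
Volume remaining = 253 − 34.46753 = 218.5325 mL
New rate:
Dose = 6.8 mcg/kg/min × 77.2 kg = 524.96 mcg/min
524.96 mcg/min × 60 min/hr = 31497.6 mcg/hr
Rate = 31497.6 mcg/hr ÷ 335.9684 mcg/mL = 93.75168 mL/hr
Time remaining = 218.5325 mL ÷ 93.75168 mL/hr = 2.330971 hr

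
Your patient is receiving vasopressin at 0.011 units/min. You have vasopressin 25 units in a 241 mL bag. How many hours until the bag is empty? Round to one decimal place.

0.011 units/min × 60 min/hr = 0.66 units/hr
Concentration = 25 units ÷ 241 mL = 0.1037344 units/mL
Rate = 0.66 units/hr ÷ 0.1037344 units/mL = 6.3624 mL/hr
Duration = 241 mL ÷ 6.3624 mL/hr = 37.87879 hr

37.9 hours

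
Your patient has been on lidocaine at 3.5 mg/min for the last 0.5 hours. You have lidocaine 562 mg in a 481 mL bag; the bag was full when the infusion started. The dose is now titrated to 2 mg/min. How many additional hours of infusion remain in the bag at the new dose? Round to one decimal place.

Initial rate:
3.5 mg/min × 60 min/hr = 210 mg/hr
Concentration = 562 mg ÷ 481 mL = 1.168399 mg/mL
Rate = 210 mg/hr ÷ 1.168399 mg/mL = 179.7331 mL/hr
Volume infused so far = 179.7331 mL/hr × 0.5 hr = 89.86655 mL
Volume remaining = 481 − 89.86655 = 391.1335 mL
New rate:
2 mg/min × 60 min/hr = 120 mg/hr
Rate = 120 mg/hr ÷ 1.168399 mg/mL = 102.7046 mL/hr
Time remaining = 391.1335 mL ÷ 102.7046 mL/hr = 3.808333 hr

3.8 hours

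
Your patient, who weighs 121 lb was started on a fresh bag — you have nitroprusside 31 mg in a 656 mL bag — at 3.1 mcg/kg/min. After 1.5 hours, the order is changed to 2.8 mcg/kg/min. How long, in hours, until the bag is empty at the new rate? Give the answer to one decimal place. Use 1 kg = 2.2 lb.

Initial rate:
Weight = 121 lb ÷ 2.2 lb/kg = 55 kg
Dose = 3.1 mcg/kg/min × 55 kg = 170.5 mcg/min
170.5 mcg/min × 60 min/hr = 10230 mcg/hr
Concentration = 31 mg ÷ 656 mL = 0.0472561 mg/mL = 47.2561 mcg/mL
Rate = 10230 mcg/hr ÷ 47.2561 mcg/mL = 216.48 mL/hr
Volume infused so far = 216.48 mL/hr × 1.5 hr = 324.72 mL
Volume remaining = 656 − 324.72 = 331.28 mL
New rate:
Dose = 2.8 mcg/kg/min × 55 kg = 154 mcg/min
154 mcg/min × 60 min/hr = 9240 mcg/hr
Rate = 9240 mcg/hr ÷ 47.2561 mcg/mL = 195.5303 mL/hr
Time remaining = 331.28 mL ÷ 195.5303 mL/hr = 1.694264 hr

1.7 hours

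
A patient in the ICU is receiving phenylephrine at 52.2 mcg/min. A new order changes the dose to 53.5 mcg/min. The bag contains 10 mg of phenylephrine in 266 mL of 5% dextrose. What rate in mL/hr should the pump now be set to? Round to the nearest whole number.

85 mL/hr

53.5 mcg/min × 60 min/hr = 3210 mcg/hr
Concentration = 10 mg ÷ 266 mL = 0.03759398 mg/mL = 37.59398 mcg/mL
Rate = 3210 mcg/hr ÷ 37.59398 mcg/mL = 85.386 mL/hr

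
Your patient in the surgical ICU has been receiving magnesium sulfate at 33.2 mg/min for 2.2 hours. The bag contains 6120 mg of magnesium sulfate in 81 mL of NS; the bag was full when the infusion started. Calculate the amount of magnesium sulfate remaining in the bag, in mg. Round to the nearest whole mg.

33.2 mg/min × 60 min/hr = 1992 mg/hr
Concentration = 6120 mg ÷ 81 mL = 75.55556 mg/mL
Rate = 1992 mg/hr ÷ 75.55556 mg/mL = 26.36471 mL/hr
Volume infused = 26.36471 mL/hr × 2.2 hr = 58.00235 mL
Volume remaining = 81 − 58.00235 = 22.99765 mL
Drug remaining = 22.99765 mL × 75.55556 mg/mL = 1737.6 mg

1738 mg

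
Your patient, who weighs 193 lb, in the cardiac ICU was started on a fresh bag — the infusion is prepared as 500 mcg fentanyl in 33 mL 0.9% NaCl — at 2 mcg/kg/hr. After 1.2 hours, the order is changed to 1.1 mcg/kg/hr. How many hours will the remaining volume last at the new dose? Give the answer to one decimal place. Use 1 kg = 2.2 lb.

3.0 hours

Initial rate:
Weight = 193 lb ÷ 2.2 lb/kg = 87.72727 kg
Dose = 2 mcg/kg/hr × 87.72727 kg = 175.4545 mcg/hr
Concentration = 500 mcg ÷ 33 mL = 15.15152 mcg/mL
Rate = 175.4545 mcg/hr ÷ 15.15152 mcg/mL = 11.58 mL/hr
Volume infused so far = 11.58 mL/hr × 1.2 hr = 13.896 mL
Volume remaining = 33 − 13.896 = 19.104 mL
New rate:
Dose = 1.1 mcg/kg/hr × 87.72727 kg = 96.5 mcg/hr
Rate = 96.5 mcg/hr ÷ 15.15152 mcg/mL = 6.369 mL/hr
Time remaining = 19.104 mL ÷ 6.369 mL/hr = 2.999529 hr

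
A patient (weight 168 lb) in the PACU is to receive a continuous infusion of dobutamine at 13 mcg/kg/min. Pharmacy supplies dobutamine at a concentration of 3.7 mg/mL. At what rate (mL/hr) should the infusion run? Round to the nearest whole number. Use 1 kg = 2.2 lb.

Weight = 168 lb ÷ 2.2 lb/kg = 76.36364 kg
Dose = 13 mcg/kg/min × 76.36364 kg = 992.7273 mcg/min
992.7273 mcg/min × 60 min/hr = 59563.64 mcg/hr
Concentration = 3.7 mg/mL = 3700 mcg/mL
Rate = 59563.64 mcg/hr ÷ 3700 mcg/mL = 16.09828 mL/hr

16 mL/hr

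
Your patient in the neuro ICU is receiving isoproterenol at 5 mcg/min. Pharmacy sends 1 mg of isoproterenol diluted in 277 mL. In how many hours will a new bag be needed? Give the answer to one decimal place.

3.3 hours

5 mcg/min × 60 min/hr = 300 mcg/hr
Concentration = 1 mg ÷ 277 mL = 0.003610108 mg/mL = 3.610108 mcg/mL
Rate = 300 mcg/hr ÷ 3.610108 mcg/mL = 83.1 mL/hr
Duration = 277 mL ÷ 83.1 mL/hr = 3.333333 hr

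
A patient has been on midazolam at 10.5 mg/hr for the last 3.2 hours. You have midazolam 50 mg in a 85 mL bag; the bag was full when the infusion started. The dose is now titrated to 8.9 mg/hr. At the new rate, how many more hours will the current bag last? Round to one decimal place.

1.8 hours

Initial rate:
Concentration = 50 mg ÷ 85 mL = 0.5882353 mg/mL
Rate = 10.5 mg/hr ÷ 0.5882353 mg/mL = 17.85 mL/hr
Volume infused so far = 17.85 mL/hr × 3.2 hr = 57.12 mL
Volume remaining = 85 − 57.12 = 27.88 mL
New rate:
Rate = 8.9 mg/hr ÷ 0.5882353 mg/mL = 15.13 mL/hr
Time remaining = 27.88 mL ÷ 15.13 mL/hr = 1.842697 hr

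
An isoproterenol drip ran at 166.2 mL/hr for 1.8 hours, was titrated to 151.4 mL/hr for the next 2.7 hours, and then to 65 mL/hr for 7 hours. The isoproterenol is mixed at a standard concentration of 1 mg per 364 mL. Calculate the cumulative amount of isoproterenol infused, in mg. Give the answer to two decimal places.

Concentration = 1 mg ÷ 364 mL = 0.002747253 mg/mL
Stage 1: 166.2 mL/hr × 1.8 hr = 299.16 mL → 299.16 mL × 0.002747253 mg/mL = 0.8218681 mg
Stage 2: 151.4 mL/hr × 2.7 hr = 408.78 mL → 408.78 mL × 0.002747253 mg/mL = 1.123022 mg
Stage 3: 65 mL/hr × 7 hr = 455 mL → 455 mL × 0.002747253 mg/mL = 1.25 mg
Total = 0.8218681 + 1.123022 + 1.25 = 3.19489 mg

3.19 mg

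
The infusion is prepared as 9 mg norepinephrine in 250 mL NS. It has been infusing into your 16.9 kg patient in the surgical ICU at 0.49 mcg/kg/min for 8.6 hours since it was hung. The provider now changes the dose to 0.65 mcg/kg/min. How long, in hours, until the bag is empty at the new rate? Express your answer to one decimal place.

Initial rate:
Dose = 0.49 mcg/kg/min × 16.9 kg = 8.281 mcg/min
8.281 mcg/min × 60 min/hr = 496.86 mcg/hr
Concentration = 9 mg ÷ 250 mL = 0.036 mg/mL = 36 mcg/mL
Rate = 496.86 mcg/hr ÷ 36 mcg/mL = 13.80167 mL/hr
Volume infused so far = 13.80167 mL/hr × 8.6 hr = 118.6943 mL
Volume remaining = 250 − 118.6943 = 131.3057 mL
New rate:
Dose = 0.65 mcg/kg/min × 16.9 kg = 10.985 mcg/min
10.985 mcg/min × 60 min/hr = 659.1 mcg/hr
Rate = 659.1 mcg/hr ÷ 36 mcg/mL = 18.30833 mL/hr
Time remaining = 131.3057 mL ÷ 18.30833 mL/hr = 7.171907 hr

7.2 hours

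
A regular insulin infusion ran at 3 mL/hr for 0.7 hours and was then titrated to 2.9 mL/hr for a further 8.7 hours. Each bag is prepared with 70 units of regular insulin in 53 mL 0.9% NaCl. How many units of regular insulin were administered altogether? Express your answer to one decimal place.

Concentration = 70 units ÷ 53 mL = 1.320755 units/mL
Stage 1: 3 mL/hr × 0.7 hr = 2.1 mL → 2.1 mL × 1.320755 units/mL = 2.773585 units
Stage 2: 2.9 mL/hr × 8.7 hr = 25.23 mL → 25.23 mL × 1.320755 units/mL = 33.32264 units
Total = 2.773585 + 33.32264 = 36.09623 units

36.1 units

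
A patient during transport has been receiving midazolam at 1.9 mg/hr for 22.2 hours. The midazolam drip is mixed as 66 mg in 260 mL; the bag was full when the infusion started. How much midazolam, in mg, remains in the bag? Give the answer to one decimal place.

23.8 mg

Concentration = 66 mg ÷ 260 mL = 0.2538462 mg/mL
Rate = 1.9 mg/hr ÷ 0.2538462 mg/mL = 7.484848 mL/hr
Volume infused = 7.484848 mL/hr × 22.2 hr = 166.1636 mL
Volume remaining = 260 − 166.1636 = 93.83636 mL
Drug remaining = 93.83636 mL × 0.2538462 mg/mL = 23.82 mg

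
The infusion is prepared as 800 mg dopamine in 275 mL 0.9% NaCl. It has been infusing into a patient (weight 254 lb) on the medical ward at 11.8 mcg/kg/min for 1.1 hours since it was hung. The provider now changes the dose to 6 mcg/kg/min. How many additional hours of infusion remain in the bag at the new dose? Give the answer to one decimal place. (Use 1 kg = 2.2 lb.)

17.1 hours

Initial rate:
Weight = 254 lb ÷ 2.2 lb/kg = 115.4545 kg
Dose = 11.8 mcg/kg/min × 115.4545 kg = 1362.364 mcg/min
1362.364 mcg/min × 60 min/hr = 81741.82 mcg/hr
Concentration = 800 mg ÷ 275 mL = 2.909091 mg/mL = 2909.091 mcg/mL
Rate = 81741.82 mcg/hr ÷ 2909.091 mcg/mL = 28.09875 mL/hr
Volume infused so far = 28.09875 mL/hr × 1.1 hr = 30.90863 mL
Volume remaining = 275 − 30.90863 = 244.0914 mL
New rate:
Dose = 6 mcg/kg/min × 115.4545 kg = 692.7273 mcg/min
692.7273 mcg/min × 60 min/hr = 41563.64 mcg/hr
Rate = 41563.64 mcg/hr ÷ 2909.091 mcg/mL = 14.2875 mL/hr
Time remaining = 244.0914 mL ÷ 14.2875 mL/hr = 17.08426 hr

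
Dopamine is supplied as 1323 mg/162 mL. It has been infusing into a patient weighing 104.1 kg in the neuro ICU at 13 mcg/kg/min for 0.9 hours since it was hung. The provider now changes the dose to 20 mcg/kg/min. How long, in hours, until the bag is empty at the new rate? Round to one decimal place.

Initial rate:
Dose = 13 mcg/kg/min × 104.1 kg = 1353.3 mcg/min
1353.3 mcg/min × 60 min/hr = 81198 mcg/hr
Concentration = 1323 mg ÷ 162 mL = 8.166667 mg/mL = 8166.667 mcg/mL
Rate = 81198 mcg/hr ÷ 8166.667 mcg/mL = 9.942612 mL/hr
Volume infused so far = 9.942612 mL/hr × 0.9 hr = 8.948351 mL
Volume remaining = 162 − 8.948351 = 153.0516 mL
New rate:
Dose = 20 mcg/kg/min × 104.1 kg = 2082 mcg/min
2082 mcg/min × 60 min/hr = 124920 mcg/hr
Rate = 124920 mcg/hr ÷ 8166.667 mcg/mL = 15.29633 mL/hr
Time remaining = 153.0516 mL ÷ 15.29633 mL/hr = 10.00578 hr

10.0 hours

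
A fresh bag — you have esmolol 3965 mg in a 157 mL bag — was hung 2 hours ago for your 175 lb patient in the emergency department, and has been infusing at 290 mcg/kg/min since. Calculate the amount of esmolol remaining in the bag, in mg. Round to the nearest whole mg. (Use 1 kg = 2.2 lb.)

Weight = 175 lb ÷ 2.2 lb/kg = 79.54545 kg
Dose = 290 mcg/kg/min × 79.54545 kg = 23068.18 mcg/min
23068.18 mcg/min × 60 min/hr = 1384091 mcg/hr
Concentration = 3965 mg ÷ 157 mL = 25.25478 mg/mL = 25254.78 mcg/mL
Rate = 1384091 mcg/hr ÷ 25254.78 mcg/mL = 54.80511 mL/hr
Volume infused = 54.80511 mL/hr × 2 hr = 109.6102 mL
Volume remaining = 157 − 109.6102 = 47.38977 mL
Drug remaining = 47.38977 mL × 25254.78 mcg/mL = 1196818 mcg = 1196.818 mg

1197 mg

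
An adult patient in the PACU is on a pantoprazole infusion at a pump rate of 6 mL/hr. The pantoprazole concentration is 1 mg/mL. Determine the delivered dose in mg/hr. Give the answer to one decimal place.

6.0 mg/hr

Drug rate = 6 mL/hr × 1 mg/mL = 6 mg/hr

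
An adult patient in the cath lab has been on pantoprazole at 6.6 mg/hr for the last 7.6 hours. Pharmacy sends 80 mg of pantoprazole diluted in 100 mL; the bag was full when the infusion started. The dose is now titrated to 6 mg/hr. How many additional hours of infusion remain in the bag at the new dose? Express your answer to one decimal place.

Initial rate:
Concentration = 80 mg ÷ 100 mL = 0.8 mg/mL
Rate = 6.6 mg/hr ÷ 0.8 mg/mL = 8.25 mL/hr
Volume infused so far = 8.25 mL/hr × 7.6 hr = 62.7 mL
Volume remaining = 100 − 62.7 = 37.3 mL
New rate:
Rate = 6 mg/hr ÷ 0.8 mg/mL = 7.5 mL/hr
Time remaining = 37.3 mL ÷ 7.5 mL/hr = 4.973333 hr

5.0 hours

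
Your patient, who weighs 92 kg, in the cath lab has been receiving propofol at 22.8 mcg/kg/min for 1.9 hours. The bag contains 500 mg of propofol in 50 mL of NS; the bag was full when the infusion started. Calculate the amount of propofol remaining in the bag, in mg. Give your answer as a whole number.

Dose = 22.8 mcg/kg/min × 92 kg = 2097.6 mcg/min
2097.6 mcg/min × 60 min/hr = 125856 mcg/hr
Concentration = 500 mg ÷ 50 mL = 10 mg/mL = 10000 mcg/mL
Rate = 125856 mcg/hr ÷ 10000 mcg/mL = 12.5856 mL/hr
Volume infused = 12.5856 mL/hr × 1.9 hr = 23.91264 mL
Volume remaining = 50 − 23.91264 = 26.08736 mL
Drug remaining = 26.08736 mL × 10000 mcg/mL = 260873.6 mcg = 260.8736 mg

261 mg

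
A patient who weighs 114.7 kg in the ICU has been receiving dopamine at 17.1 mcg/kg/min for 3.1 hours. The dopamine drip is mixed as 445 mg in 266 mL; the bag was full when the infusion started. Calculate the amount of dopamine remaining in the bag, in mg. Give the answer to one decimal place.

80.2 mg

Dose = 17.1 mcg/kg/min × 114.7 kg = 1961.37 mcg/min
1961.37 mcg/min × 60 min/hr = 117682.2 mcg/hr
Concentration = 445 mg ÷ 266 mL = 1.672932 mg/mL = 1672.932 mcg/mL
Rate = 117682.2 mcg/hr ÷ 1672.932 mcg/mL = 70.34487 mL/hr
Volume infused = 70.34487 mL/hr × 3.1 hr = 218.0691 mL
Volume remaining = 266 − 218.0691 = 47.93092 mL
Drug remaining = 47.93092 mL × 1672.932 mcg/mL = 80185.18 mcg = 80.18518 mg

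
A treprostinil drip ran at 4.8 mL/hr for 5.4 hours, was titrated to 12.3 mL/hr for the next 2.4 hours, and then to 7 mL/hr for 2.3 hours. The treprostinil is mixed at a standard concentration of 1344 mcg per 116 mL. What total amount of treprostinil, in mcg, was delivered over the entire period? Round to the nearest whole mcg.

829 mcg

Concentration = 1344 mcg ÷ 116 mL = 11.58621 mcg/mL
Stage 1: 4.8 mL/hr × 5.4 hr = 25.92 mL → 25.92 mL × 11.58621 mcg/mL = 300.3145 mcg
Stage 2: 12.3 mL/hr × 2.4 hr = 29.52 mL → 29.52 mL × 11.58621 mcg/mL = 342.0248 mcg
Stage 3: 7 mL/hr × 2.3 hr = 16.1 mL → 16.1 mL × 11.58621 mcg/mL = 186.5379 mcg
Total = 300.3145 + 342.0248 + 186.5379 = 828.8772 mcg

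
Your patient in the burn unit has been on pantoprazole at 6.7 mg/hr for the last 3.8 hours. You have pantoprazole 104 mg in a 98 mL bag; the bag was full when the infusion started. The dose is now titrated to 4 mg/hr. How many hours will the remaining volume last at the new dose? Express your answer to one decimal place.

Initial rate:
Concentration = 104 mg ÷ 98 mL = 1.061224 mg/mL
Rate = 6.7 mg/hr ÷ 1.061224 mg/mL = 6.313462 mL/hr
Volume infused so far = 6.313462 mL/hr × 3.8 hr = 23.99115 mL
Volume remaining = 98 − 23.99115 = 74.00885 mL
New rate:
Rate = 4 mg/hr ÷ 1.061224 mg/mL = 3.769231 mL/hr
Time remaining = 74.00885 mL ÷ 3.769231 mL/hr = 19.635 hr

19.6 hours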